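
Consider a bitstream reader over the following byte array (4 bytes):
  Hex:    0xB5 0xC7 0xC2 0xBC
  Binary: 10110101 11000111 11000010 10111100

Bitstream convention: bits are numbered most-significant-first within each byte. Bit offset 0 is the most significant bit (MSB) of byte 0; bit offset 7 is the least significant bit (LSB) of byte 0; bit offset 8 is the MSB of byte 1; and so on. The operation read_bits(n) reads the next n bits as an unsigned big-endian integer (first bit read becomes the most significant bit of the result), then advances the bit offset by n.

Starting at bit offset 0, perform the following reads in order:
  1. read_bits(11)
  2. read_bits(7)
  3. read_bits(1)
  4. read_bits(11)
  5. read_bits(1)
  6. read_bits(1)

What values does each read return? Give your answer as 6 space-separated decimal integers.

Answer: 1454 31 0 175 0 0

Derivation:
Read 1: bits[0:11] width=11 -> value=1454 (bin 10110101110); offset now 11 = byte 1 bit 3; 21 bits remain
Read 2: bits[11:18] width=7 -> value=31 (bin 0011111); offset now 18 = byte 2 bit 2; 14 bits remain
Read 3: bits[18:19] width=1 -> value=0 (bin 0); offset now 19 = byte 2 bit 3; 13 bits remain
Read 4: bits[19:30] width=11 -> value=175 (bin 00010101111); offset now 30 = byte 3 bit 6; 2 bits remain
Read 5: bits[30:31] width=1 -> value=0 (bin 0); offset now 31 = byte 3 bit 7; 1 bits remain
Read 6: bits[31:32] width=1 -> value=0 (bin 0); offset now 32 = byte 4 bit 0; 0 bits remain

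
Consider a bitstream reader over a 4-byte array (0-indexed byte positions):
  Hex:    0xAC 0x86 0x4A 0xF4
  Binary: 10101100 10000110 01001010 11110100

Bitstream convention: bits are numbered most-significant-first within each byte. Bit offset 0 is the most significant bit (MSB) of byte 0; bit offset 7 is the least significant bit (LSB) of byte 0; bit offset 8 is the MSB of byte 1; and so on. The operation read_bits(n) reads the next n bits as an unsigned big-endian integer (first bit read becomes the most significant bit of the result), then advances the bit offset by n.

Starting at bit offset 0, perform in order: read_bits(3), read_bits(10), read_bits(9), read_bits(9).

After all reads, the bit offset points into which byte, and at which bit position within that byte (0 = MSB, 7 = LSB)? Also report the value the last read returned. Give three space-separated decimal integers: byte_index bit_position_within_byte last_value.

Read 1: bits[0:3] width=3 -> value=5 (bin 101); offset now 3 = byte 0 bit 3; 29 bits remain
Read 2: bits[3:13] width=10 -> value=400 (bin 0110010000); offset now 13 = byte 1 bit 5; 19 bits remain
Read 3: bits[13:22] width=9 -> value=402 (bin 110010010); offset now 22 = byte 2 bit 6; 10 bits remain
Read 4: bits[22:31] width=9 -> value=378 (bin 101111010); offset now 31 = byte 3 bit 7; 1 bits remain

Answer: 3 7 378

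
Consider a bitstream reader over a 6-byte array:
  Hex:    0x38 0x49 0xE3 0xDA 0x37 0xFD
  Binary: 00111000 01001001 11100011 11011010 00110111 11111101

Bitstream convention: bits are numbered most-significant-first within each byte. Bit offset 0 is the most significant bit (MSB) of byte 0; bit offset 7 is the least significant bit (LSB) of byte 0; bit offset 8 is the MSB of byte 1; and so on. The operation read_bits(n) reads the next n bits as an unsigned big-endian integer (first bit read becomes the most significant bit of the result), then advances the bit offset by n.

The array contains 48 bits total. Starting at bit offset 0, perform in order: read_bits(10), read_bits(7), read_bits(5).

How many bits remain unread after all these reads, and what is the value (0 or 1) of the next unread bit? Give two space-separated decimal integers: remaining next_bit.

Read 1: bits[0:10] width=10 -> value=225 (bin 0011100001); offset now 10 = byte 1 bit 2; 38 bits remain
Read 2: bits[10:17] width=7 -> value=19 (bin 0010011); offset now 17 = byte 2 bit 1; 31 bits remain
Read 3: bits[17:22] width=5 -> value=24 (bin 11000); offset now 22 = byte 2 bit 6; 26 bits remain

Answer: 26 1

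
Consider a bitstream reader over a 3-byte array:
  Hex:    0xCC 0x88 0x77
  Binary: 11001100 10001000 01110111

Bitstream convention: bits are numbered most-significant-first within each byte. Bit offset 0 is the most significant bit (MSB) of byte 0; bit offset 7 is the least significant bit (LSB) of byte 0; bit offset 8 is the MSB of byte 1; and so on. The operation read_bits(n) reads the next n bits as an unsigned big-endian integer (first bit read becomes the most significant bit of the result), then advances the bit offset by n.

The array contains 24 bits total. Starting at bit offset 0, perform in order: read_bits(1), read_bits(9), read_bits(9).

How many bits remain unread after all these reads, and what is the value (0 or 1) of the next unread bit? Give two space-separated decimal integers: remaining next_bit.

Answer: 5 1

Derivation:
Read 1: bits[0:1] width=1 -> value=1 (bin 1); offset now 1 = byte 0 bit 1; 23 bits remain
Read 2: bits[1:10] width=9 -> value=306 (bin 100110010); offset now 10 = byte 1 bit 2; 14 bits remain
Read 3: bits[10:19] width=9 -> value=67 (bin 001000011); offset now 19 = byte 2 bit 3; 5 bits remain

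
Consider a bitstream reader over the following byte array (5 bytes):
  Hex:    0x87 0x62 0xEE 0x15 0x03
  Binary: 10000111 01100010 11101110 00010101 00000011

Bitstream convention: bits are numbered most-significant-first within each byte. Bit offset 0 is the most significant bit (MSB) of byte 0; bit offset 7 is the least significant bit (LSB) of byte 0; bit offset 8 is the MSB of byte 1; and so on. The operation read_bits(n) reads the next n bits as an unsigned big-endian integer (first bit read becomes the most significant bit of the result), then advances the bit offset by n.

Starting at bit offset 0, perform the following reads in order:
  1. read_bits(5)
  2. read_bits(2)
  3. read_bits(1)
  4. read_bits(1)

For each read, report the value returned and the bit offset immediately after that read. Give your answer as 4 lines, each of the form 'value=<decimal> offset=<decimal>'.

Answer: value=16 offset=5
value=3 offset=7
value=1 offset=8
value=0 offset=9

Derivation:
Read 1: bits[0:5] width=5 -> value=16 (bin 10000); offset now 5 = byte 0 bit 5; 35 bits remain
Read 2: bits[5:7] width=2 -> value=3 (bin 11); offset now 7 = byte 0 bit 7; 33 bits remain
Read 3: bits[7:8] width=1 -> value=1 (bin 1); offset now 8 = byte 1 bit 0; 32 bits remain
Read 4: bits[8:9] width=1 -> value=0 (bin 0); offset now 9 = byte 1 bit 1; 31 bits remain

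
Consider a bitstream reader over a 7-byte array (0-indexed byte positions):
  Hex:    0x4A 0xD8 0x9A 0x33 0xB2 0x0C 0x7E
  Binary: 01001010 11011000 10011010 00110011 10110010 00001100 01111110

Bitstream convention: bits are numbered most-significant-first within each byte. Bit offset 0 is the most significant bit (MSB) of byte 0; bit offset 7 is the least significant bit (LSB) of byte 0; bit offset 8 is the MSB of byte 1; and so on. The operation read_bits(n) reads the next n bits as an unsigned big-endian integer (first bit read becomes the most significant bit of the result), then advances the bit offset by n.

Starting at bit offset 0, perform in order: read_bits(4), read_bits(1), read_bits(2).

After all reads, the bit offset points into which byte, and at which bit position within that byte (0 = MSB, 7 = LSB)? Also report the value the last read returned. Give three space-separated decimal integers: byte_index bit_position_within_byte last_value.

Answer: 0 7 1

Derivation:
Read 1: bits[0:4] width=4 -> value=4 (bin 0100); offset now 4 = byte 0 bit 4; 52 bits remain
Read 2: bits[4:5] width=1 -> value=1 (bin 1); offset now 5 = byte 0 bit 5; 51 bits remain
Read 3: bits[5:7] width=2 -> value=1 (bin 01); offset now 7 = byte 0 bit 7; 49 bits remain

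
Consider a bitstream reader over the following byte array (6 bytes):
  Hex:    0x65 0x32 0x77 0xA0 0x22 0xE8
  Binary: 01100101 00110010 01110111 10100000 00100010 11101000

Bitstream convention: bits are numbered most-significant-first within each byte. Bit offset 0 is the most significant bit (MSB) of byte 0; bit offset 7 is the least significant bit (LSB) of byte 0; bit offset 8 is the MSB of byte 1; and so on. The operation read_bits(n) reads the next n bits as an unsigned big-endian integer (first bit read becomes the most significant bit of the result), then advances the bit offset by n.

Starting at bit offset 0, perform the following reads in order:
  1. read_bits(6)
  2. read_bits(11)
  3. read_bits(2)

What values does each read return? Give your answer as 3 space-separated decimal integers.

Answer: 25 612 3

Derivation:
Read 1: bits[0:6] width=6 -> value=25 (bin 011001); offset now 6 = byte 0 bit 6; 42 bits remain
Read 2: bits[6:17] width=11 -> value=612 (bin 01001100100); offset now 17 = byte 2 bit 1; 31 bits remain
Read 3: bits[17:19] width=2 -> value=3 (bin 11); offset now 19 = byte 2 bit 3; 29 bits remain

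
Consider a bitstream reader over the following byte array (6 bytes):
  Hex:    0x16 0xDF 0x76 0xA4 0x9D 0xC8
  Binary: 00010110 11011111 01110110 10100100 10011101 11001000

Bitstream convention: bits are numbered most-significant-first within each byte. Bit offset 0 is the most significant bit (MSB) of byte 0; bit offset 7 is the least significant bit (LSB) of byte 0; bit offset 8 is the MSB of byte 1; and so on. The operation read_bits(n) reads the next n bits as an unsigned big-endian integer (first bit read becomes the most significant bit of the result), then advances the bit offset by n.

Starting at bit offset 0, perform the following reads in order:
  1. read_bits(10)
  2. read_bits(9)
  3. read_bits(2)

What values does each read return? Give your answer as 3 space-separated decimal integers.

Answer: 91 251 2

Derivation:
Read 1: bits[0:10] width=10 -> value=91 (bin 0001011011); offset now 10 = byte 1 bit 2; 38 bits remain
Read 2: bits[10:19] width=9 -> value=251 (bin 011111011); offset now 19 = byte 2 bit 3; 29 bits remain
Read 3: bits[19:21] width=2 -> value=2 (bin 10); offset now 21 = byte 2 bit 5; 27 bits remain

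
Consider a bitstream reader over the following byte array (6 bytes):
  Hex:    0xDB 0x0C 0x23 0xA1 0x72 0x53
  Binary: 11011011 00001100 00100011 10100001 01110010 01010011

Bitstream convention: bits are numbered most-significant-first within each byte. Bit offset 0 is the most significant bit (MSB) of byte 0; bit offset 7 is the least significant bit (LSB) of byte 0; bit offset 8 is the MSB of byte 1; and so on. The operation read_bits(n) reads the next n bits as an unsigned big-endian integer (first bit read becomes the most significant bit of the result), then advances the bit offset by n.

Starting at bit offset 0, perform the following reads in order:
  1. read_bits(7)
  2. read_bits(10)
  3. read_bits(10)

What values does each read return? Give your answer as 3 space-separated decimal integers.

Read 1: bits[0:7] width=7 -> value=109 (bin 1101101); offset now 7 = byte 0 bit 7; 41 bits remain
Read 2: bits[7:17] width=10 -> value=536 (bin 1000011000); offset now 17 = byte 2 bit 1; 31 bits remain
Read 3: bits[17:27] width=10 -> value=285 (bin 0100011101); offset now 27 = byte 3 bit 3; 21 bits remain

Answer: 109 536 285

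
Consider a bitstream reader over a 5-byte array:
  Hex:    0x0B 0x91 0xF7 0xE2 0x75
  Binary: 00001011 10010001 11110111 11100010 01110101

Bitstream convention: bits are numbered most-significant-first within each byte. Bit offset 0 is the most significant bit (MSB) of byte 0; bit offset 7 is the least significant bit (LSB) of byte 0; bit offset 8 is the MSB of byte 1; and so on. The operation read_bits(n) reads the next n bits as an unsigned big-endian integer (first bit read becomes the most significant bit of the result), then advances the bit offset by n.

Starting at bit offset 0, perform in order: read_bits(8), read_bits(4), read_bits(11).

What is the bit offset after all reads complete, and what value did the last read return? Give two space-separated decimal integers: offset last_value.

Answer: 23 251

Derivation:
Read 1: bits[0:8] width=8 -> value=11 (bin 00001011); offset now 8 = byte 1 bit 0; 32 bits remain
Read 2: bits[8:12] width=4 -> value=9 (bin 1001); offset now 12 = byte 1 bit 4; 28 bits remain
Read 3: bits[12:23] width=11 -> value=251 (bin 00011111011); offset now 23 = byte 2 bit 7; 17 bits remain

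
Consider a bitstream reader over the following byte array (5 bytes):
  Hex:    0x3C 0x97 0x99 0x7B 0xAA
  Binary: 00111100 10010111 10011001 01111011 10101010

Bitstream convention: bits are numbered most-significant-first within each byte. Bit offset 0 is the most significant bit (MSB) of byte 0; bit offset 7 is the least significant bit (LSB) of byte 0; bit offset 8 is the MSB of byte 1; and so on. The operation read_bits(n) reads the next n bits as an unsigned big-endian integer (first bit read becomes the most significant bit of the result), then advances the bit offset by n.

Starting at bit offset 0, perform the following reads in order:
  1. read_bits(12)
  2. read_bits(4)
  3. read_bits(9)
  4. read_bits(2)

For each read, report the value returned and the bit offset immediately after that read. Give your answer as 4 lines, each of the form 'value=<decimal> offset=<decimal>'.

Answer: value=969 offset=12
value=7 offset=16
value=306 offset=25
value=3 offset=27

Derivation:
Read 1: bits[0:12] width=12 -> value=969 (bin 001111001001); offset now 12 = byte 1 bit 4; 28 bits remain
Read 2: bits[12:16] width=4 -> value=7 (bin 0111); offset now 16 = byte 2 bit 0; 24 bits remain
Read 3: bits[16:25] width=9 -> value=306 (bin 100110010); offset now 25 = byte 3 bit 1; 15 bits remain
Read 4: bits[25:27] width=2 -> value=3 (bin 11); offset now 27 = byte 3 bit 3; 13 bits remain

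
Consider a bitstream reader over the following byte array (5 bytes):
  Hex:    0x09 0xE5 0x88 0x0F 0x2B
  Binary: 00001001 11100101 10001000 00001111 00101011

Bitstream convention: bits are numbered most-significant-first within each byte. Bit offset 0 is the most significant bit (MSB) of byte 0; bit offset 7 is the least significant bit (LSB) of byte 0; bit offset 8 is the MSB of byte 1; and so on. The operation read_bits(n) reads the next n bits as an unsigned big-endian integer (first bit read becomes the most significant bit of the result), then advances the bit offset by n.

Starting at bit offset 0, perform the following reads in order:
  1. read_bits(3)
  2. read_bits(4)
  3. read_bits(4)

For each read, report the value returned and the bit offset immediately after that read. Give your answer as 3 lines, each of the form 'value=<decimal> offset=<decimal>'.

Read 1: bits[0:3] width=3 -> value=0 (bin 000); offset now 3 = byte 0 bit 3; 37 bits remain
Read 2: bits[3:7] width=4 -> value=4 (bin 0100); offset now 7 = byte 0 bit 7; 33 bits remain
Read 3: bits[7:11] width=4 -> value=15 (bin 1111); offset now 11 = byte 1 bit 3; 29 bits remain

Answer: value=0 offset=3
value=4 offset=7
value=15 offset=11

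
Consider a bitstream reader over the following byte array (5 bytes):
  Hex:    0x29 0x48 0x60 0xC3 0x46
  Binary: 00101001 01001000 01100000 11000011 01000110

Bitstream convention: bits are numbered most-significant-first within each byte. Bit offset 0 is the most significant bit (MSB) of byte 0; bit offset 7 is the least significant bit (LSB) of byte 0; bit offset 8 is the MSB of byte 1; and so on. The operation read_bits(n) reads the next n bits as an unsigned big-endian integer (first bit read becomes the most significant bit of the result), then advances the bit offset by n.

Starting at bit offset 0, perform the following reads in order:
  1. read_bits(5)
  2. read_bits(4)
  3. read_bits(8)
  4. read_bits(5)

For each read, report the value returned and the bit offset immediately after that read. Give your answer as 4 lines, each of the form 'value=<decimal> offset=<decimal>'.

Read 1: bits[0:5] width=5 -> value=5 (bin 00101); offset now 5 = byte 0 bit 5; 35 bits remain
Read 2: bits[5:9] width=4 -> value=2 (bin 0010); offset now 9 = byte 1 bit 1; 31 bits remain
Read 3: bits[9:17] width=8 -> value=144 (bin 10010000); offset now 17 = byte 2 bit 1; 23 bits remain
Read 4: bits[17:22] width=5 -> value=24 (bin 11000); offset now 22 = byte 2 bit 6; 18 bits remain

Answer: value=5 offset=5
value=2 offset=9
value=144 offset=17
value=24 offset=22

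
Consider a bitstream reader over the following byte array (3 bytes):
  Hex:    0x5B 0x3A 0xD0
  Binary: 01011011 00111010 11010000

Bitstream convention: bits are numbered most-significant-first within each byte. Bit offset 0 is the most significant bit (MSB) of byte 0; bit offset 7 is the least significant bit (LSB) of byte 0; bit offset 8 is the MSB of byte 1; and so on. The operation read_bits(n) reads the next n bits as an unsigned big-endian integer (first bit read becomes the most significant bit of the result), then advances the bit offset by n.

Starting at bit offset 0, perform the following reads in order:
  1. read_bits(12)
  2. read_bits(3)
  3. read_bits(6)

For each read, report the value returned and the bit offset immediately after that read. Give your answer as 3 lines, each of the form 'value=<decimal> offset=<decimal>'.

Answer: value=1459 offset=12
value=5 offset=15
value=26 offset=21

Derivation:
Read 1: bits[0:12] width=12 -> value=1459 (bin 010110110011); offset now 12 = byte 1 bit 4; 12 bits remain
Read 2: bits[12:15] width=3 -> value=5 (bin 101); offset now 15 = byte 1 bit 7; 9 bits remain
Read 3: bits[15:21] width=6 -> value=26 (bin 011010); offset now 21 = byte 2 bit 5; 3 bits remain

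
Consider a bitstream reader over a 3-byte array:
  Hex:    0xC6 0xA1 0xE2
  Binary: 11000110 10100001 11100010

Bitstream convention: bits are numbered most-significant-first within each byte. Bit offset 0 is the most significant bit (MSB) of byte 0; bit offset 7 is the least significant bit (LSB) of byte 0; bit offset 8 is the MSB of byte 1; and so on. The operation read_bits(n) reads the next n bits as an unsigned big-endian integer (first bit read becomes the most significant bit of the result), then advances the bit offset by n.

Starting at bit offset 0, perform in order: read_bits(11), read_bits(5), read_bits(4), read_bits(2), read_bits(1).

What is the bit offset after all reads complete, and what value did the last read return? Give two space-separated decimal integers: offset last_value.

Answer: 23 1

Derivation:
Read 1: bits[0:11] width=11 -> value=1589 (bin 11000110101); offset now 11 = byte 1 bit 3; 13 bits remain
Read 2: bits[11:16] width=5 -> value=1 (bin 00001); offset now 16 = byte 2 bit 0; 8 bits remain
Read 3: bits[16:20] width=4 -> value=14 (bin 1110); offset now 20 = byte 2 bit 4; 4 bits remain
Read 4: bits[20:22] width=2 -> value=0 (bin 00); offset now 22 = byte 2 bit 6; 2 bits remain
Read 5: bits[22:23] width=1 -> value=1 (bin 1); offset now 23 = byte 2 bit 7; 1 bits remain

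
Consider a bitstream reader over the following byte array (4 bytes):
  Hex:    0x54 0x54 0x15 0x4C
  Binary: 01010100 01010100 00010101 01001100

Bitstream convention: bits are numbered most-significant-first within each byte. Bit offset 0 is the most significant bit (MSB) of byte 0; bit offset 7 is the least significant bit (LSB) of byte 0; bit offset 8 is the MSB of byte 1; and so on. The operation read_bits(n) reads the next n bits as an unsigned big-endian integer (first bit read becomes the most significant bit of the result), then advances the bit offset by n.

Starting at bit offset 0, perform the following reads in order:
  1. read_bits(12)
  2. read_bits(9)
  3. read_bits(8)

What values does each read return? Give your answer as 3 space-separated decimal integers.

Answer: 1349 130 169

Derivation:
Read 1: bits[0:12] width=12 -> value=1349 (bin 010101000101); offset now 12 = byte 1 bit 4; 20 bits remain
Read 2: bits[12:21] width=9 -> value=130 (bin 010000010); offset now 21 = byte 2 bit 5; 11 bits remain
Read 3: bits[21:29] width=8 -> value=169 (bin 10101001); offset now 29 = byte 3 bit 5; 3 bits remain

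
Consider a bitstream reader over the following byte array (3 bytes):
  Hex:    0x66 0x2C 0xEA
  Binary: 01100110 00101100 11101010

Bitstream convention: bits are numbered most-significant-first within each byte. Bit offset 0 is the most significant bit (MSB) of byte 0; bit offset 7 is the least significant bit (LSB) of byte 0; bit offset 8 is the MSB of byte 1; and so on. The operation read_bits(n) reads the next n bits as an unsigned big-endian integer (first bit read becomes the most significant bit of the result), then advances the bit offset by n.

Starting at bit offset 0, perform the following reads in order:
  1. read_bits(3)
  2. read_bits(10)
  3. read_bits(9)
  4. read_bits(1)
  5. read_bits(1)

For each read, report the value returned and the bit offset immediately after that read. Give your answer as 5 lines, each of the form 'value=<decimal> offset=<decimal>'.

Answer: value=3 offset=3
value=197 offset=13
value=314 offset=22
value=1 offset=23
value=0 offset=24

Derivation:
Read 1: bits[0:3] width=3 -> value=3 (bin 011); offset now 3 = byte 0 bit 3; 21 bits remain
Read 2: bits[3:13] width=10 -> value=197 (bin 0011000101); offset now 13 = byte 1 bit 5; 11 bits remain
Read 3: bits[13:22] width=9 -> value=314 (bin 100111010); offset now 22 = byte 2 bit 6; 2 bits remain
Read 4: bits[22:23] width=1 -> value=1 (bin 1); offset now 23 = byte 2 bit 7; 1 bits remain
Read 5: bits[23:24] width=1 -> value=0 (bin 0); offset now 24 = byte 3 bit 0; 0 bits remain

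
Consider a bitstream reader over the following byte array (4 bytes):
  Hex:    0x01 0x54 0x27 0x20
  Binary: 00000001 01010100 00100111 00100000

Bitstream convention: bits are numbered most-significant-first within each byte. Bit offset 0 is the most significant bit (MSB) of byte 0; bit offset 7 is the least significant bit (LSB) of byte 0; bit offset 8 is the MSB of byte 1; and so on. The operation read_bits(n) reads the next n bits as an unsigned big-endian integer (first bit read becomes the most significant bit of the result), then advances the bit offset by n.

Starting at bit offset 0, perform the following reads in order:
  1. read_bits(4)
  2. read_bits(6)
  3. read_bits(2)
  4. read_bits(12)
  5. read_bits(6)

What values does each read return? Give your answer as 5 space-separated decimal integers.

Read 1: bits[0:4] width=4 -> value=0 (bin 0000); offset now 4 = byte 0 bit 4; 28 bits remain
Read 2: bits[4:10] width=6 -> value=5 (bin 000101); offset now 10 = byte 1 bit 2; 22 bits remain
Read 3: bits[10:12] width=2 -> value=1 (bin 01); offset now 12 = byte 1 bit 4; 20 bits remain
Read 4: bits[12:24] width=12 -> value=1063 (bin 010000100111); offset now 24 = byte 3 bit 0; 8 bits remain
Read 5: bits[24:30] width=6 -> value=8 (bin 001000); offset now 30 = byte 3 bit 6; 2 bits remain

Answer: 0 5 1 1063 8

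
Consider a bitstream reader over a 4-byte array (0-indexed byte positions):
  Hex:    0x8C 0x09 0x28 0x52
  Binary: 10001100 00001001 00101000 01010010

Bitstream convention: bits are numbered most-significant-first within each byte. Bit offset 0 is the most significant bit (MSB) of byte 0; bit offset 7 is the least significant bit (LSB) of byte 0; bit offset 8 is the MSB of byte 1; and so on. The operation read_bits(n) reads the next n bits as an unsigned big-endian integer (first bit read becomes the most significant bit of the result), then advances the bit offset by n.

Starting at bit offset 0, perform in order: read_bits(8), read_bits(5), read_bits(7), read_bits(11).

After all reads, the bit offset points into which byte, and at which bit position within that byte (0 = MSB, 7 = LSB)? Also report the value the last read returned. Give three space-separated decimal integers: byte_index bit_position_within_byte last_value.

Read 1: bits[0:8] width=8 -> value=140 (bin 10001100); offset now 8 = byte 1 bit 0; 24 bits remain
Read 2: bits[8:13] width=5 -> value=1 (bin 00001); offset now 13 = byte 1 bit 5; 19 bits remain
Read 3: bits[13:20] width=7 -> value=18 (bin 0010010); offset now 20 = byte 2 bit 4; 12 bits remain
Read 4: bits[20:31] width=11 -> value=1065 (bin 10000101001); offset now 31 = byte 3 bit 7; 1 bits remain

Answer: 3 7 1065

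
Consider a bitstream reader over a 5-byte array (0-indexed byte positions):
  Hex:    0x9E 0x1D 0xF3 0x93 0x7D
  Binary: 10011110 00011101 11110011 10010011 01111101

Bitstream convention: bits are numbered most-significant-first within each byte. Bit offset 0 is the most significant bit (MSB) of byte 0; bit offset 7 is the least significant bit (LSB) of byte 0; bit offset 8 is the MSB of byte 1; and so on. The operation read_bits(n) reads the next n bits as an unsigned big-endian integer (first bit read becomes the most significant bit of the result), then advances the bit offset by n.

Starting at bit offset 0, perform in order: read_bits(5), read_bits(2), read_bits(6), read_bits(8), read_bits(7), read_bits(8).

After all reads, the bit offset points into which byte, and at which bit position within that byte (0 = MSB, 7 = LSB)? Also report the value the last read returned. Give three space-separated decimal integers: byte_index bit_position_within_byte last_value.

Read 1: bits[0:5] width=5 -> value=19 (bin 10011); offset now 5 = byte 0 bit 5; 35 bits remain
Read 2: bits[5:7] width=2 -> value=3 (bin 11); offset now 7 = byte 0 bit 7; 33 bits remain
Read 3: bits[7:13] width=6 -> value=3 (bin 000011); offset now 13 = byte 1 bit 5; 27 bits remain
Read 4: bits[13:21] width=8 -> value=190 (bin 10111110); offset now 21 = byte 2 bit 5; 19 bits remain
Read 5: bits[21:28] width=7 -> value=57 (bin 0111001); offset now 28 = byte 3 bit 4; 12 bits remain
Read 6: bits[28:36] width=8 -> value=55 (bin 00110111); offset now 36 = byte 4 bit 4; 4 bits remain

Answer: 4 4 55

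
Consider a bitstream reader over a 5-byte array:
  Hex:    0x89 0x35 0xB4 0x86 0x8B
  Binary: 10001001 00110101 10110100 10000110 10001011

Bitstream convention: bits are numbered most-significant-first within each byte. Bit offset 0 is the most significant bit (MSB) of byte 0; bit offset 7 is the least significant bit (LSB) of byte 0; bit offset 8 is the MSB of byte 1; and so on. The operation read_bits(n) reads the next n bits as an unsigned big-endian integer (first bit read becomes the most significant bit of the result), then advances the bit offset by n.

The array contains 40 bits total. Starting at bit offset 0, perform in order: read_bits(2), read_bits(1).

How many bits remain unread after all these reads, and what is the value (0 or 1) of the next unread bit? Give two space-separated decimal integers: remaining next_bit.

Answer: 37 0

Derivation:
Read 1: bits[0:2] width=2 -> value=2 (bin 10); offset now 2 = byte 0 bit 2; 38 bits remain
Read 2: bits[2:3] width=1 -> value=0 (bin 0); offset now 3 = byte 0 bit 3; 37 bits remain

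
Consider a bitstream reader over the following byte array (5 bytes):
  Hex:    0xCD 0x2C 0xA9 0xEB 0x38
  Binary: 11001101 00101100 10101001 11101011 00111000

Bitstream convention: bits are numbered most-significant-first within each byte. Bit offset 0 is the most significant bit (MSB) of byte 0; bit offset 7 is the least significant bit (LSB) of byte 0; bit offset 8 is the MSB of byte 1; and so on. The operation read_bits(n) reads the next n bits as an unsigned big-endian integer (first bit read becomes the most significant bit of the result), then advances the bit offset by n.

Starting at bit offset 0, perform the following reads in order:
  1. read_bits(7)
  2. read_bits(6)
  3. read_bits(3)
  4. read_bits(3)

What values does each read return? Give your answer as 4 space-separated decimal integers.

Answer: 102 37 4 5

Derivation:
Read 1: bits[0:7] width=7 -> value=102 (bin 1100110); offset now 7 = byte 0 bit 7; 33 bits remain
Read 2: bits[7:13] width=6 -> value=37 (bin 100101); offset now 13 = byte 1 bit 5; 27 bits remain
Read 3: bits[13:16] width=3 -> value=4 (bin 100); offset now 16 = byte 2 bit 0; 24 bits remain
Read 4: bits[16:19] width=3 -> value=5 (bin 101); offset now 19 = byte 2 bit 3; 21 bits remain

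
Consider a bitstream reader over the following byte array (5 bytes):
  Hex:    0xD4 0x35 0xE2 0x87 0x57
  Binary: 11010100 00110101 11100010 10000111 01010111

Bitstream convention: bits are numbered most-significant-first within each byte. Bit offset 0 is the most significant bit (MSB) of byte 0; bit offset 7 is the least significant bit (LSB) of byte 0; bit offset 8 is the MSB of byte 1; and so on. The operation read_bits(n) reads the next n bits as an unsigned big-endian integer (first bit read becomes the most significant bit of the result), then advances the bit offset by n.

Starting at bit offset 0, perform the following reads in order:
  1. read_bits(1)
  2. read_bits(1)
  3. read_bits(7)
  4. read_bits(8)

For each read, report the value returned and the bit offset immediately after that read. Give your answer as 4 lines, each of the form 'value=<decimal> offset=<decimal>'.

Answer: value=1 offset=1
value=1 offset=2
value=40 offset=9
value=107 offset=17

Derivation:
Read 1: bits[0:1] width=1 -> value=1 (bin 1); offset now 1 = byte 0 bit 1; 39 bits remain
Read 2: bits[1:2] width=1 -> value=1 (bin 1); offset now 2 = byte 0 bit 2; 38 bits remain
Read 3: bits[2:9] width=7 -> value=40 (bin 0101000); offset now 9 = byte 1 bit 1; 31 bits remain
Read 4: bits[9:17] width=8 -> value=107 (bin 01101011); offset now 17 = byte 2 bit 1; 23 bits remain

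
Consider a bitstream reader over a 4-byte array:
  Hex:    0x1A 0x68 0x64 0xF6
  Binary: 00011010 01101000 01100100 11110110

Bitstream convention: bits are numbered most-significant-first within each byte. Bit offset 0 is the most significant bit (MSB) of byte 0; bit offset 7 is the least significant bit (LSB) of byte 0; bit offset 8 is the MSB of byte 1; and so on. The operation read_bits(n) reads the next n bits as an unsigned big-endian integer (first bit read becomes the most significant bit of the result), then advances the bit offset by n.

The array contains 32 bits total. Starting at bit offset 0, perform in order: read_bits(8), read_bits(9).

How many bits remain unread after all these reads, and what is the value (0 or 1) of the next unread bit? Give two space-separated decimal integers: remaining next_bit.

Read 1: bits[0:8] width=8 -> value=26 (bin 00011010); offset now 8 = byte 1 bit 0; 24 bits remain
Read 2: bits[8:17] width=9 -> value=208 (bin 011010000); offset now 17 = byte 2 bit 1; 15 bits remain

Answer: 15 1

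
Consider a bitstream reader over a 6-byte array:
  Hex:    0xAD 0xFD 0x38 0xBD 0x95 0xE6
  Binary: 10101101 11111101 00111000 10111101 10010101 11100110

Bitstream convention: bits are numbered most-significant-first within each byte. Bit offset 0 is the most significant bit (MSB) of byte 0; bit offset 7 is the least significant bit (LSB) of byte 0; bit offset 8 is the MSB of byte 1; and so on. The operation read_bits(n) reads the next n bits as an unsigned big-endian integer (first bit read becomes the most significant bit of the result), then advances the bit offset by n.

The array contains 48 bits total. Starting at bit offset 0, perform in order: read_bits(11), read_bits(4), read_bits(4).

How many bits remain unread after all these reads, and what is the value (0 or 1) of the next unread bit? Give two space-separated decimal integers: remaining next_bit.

Answer: 29 1

Derivation:
Read 1: bits[0:11] width=11 -> value=1391 (bin 10101101111); offset now 11 = byte 1 bit 3; 37 bits remain
Read 2: bits[11:15] width=4 -> value=14 (bin 1110); offset now 15 = byte 1 bit 7; 33 bits remain
Read 3: bits[15:19] width=4 -> value=9 (bin 1001); offset now 19 = byte 2 bit 3; 29 bits remain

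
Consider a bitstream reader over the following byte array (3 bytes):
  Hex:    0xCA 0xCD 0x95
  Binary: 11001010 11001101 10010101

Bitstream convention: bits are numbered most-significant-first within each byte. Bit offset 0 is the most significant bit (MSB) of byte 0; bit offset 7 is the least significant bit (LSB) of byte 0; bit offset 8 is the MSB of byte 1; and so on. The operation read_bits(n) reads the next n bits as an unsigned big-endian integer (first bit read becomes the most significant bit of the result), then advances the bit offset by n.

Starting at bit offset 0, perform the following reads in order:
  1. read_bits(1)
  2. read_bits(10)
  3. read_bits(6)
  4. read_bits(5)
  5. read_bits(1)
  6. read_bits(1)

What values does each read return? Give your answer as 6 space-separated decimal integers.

Answer: 1 598 27 5 0 1

Derivation:
Read 1: bits[0:1] width=1 -> value=1 (bin 1); offset now 1 = byte 0 bit 1; 23 bits remain
Read 2: bits[1:11] width=10 -> value=598 (bin 1001010110); offset now 11 = byte 1 bit 3; 13 bits remain
Read 3: bits[11:17] width=6 -> value=27 (bin 011011); offset now 17 = byte 2 bit 1; 7 bits remain
Read 4: bits[17:22] width=5 -> value=5 (bin 00101); offset now 22 = byte 2 bit 6; 2 bits remain
Read 5: bits[22:23] width=1 -> value=0 (bin 0); offset now 23 = byte 2 bit 7; 1 bits remain
Read 6: bits[23:24] width=1 -> value=1 (bin 1); offset now 24 = byte 3 bit 0; 0 bits remain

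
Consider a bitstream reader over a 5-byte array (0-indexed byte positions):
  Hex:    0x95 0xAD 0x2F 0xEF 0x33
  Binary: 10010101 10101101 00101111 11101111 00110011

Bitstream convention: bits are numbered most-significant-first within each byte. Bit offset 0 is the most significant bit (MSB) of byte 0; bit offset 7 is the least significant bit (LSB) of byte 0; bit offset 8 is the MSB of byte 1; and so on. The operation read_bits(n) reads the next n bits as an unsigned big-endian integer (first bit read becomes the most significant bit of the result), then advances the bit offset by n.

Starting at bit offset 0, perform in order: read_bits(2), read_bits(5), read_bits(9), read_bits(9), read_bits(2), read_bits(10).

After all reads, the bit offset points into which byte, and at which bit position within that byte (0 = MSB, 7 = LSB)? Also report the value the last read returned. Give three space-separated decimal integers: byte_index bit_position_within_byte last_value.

Read 1: bits[0:2] width=2 -> value=2 (bin 10); offset now 2 = byte 0 bit 2; 38 bits remain
Read 2: bits[2:7] width=5 -> value=10 (bin 01010); offset now 7 = byte 0 bit 7; 33 bits remain
Read 3: bits[7:16] width=9 -> value=429 (bin 110101101); offset now 16 = byte 2 bit 0; 24 bits remain
Read 4: bits[16:25] width=9 -> value=95 (bin 001011111); offset now 25 = byte 3 bit 1; 15 bits remain
Read 5: bits[25:27] width=2 -> value=3 (bin 11); offset now 27 = byte 3 bit 3; 13 bits remain
Read 6: bits[27:37] width=10 -> value=486 (bin 0111100110); offset now 37 = byte 4 bit 5; 3 bits remain

Answer: 4 5 486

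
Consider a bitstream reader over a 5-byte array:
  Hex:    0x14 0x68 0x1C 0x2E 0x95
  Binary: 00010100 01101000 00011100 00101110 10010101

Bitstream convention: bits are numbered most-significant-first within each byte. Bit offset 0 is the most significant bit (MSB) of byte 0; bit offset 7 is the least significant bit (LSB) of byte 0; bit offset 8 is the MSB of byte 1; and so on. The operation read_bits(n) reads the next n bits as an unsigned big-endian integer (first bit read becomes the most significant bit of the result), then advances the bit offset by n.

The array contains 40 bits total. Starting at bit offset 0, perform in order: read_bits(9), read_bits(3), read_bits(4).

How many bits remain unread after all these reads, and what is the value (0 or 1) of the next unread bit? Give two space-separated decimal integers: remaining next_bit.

Read 1: bits[0:9] width=9 -> value=40 (bin 000101000); offset now 9 = byte 1 bit 1; 31 bits remain
Read 2: bits[9:12] width=3 -> value=6 (bin 110); offset now 12 = byte 1 bit 4; 28 bits remain
Read 3: bits[12:16] width=4 -> value=8 (bin 1000); offset now 16 = byte 2 bit 0; 24 bits remain

Answer: 24 0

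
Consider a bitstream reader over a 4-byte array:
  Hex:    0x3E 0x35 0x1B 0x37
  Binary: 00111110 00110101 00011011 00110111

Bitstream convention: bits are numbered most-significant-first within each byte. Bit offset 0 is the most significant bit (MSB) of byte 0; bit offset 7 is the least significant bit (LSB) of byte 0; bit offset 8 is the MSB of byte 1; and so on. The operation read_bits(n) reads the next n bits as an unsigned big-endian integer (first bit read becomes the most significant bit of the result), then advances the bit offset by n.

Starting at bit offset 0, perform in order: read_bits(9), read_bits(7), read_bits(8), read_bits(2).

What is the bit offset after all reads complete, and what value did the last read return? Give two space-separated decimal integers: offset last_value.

Answer: 26 0

Derivation:
Read 1: bits[0:9] width=9 -> value=124 (bin 001111100); offset now 9 = byte 1 bit 1; 23 bits remain
Read 2: bits[9:16] width=7 -> value=53 (bin 0110101); offset now 16 = byte 2 bit 0; 16 bits remain
Read 3: bits[16:24] width=8 -> value=27 (bin 00011011); offset now 24 = byte 3 bit 0; 8 bits remain
Read 4: bits[24:26] width=2 -> value=0 (bin 00); offset now 26 = byte 3 bit 2; 6 bits remain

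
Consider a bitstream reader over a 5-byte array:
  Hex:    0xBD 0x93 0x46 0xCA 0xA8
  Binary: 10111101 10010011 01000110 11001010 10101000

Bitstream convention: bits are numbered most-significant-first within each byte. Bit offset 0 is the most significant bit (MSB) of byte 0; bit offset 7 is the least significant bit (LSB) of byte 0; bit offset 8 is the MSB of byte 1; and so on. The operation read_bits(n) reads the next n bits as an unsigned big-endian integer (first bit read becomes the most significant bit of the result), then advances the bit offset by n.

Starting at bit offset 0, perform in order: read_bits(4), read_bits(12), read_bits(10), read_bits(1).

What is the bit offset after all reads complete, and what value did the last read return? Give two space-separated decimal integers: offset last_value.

Read 1: bits[0:4] width=4 -> value=11 (bin 1011); offset now 4 = byte 0 bit 4; 36 bits remain
Read 2: bits[4:16] width=12 -> value=3475 (bin 110110010011); offset now 16 = byte 2 bit 0; 24 bits remain
Read 3: bits[16:26] width=10 -> value=283 (bin 0100011011); offset now 26 = byte 3 bit 2; 14 bits remain
Read 4: bits[26:27] width=1 -> value=0 (bin 0); offset now 27 = byte 3 bit 3; 13 bits remain

Answer: 27 0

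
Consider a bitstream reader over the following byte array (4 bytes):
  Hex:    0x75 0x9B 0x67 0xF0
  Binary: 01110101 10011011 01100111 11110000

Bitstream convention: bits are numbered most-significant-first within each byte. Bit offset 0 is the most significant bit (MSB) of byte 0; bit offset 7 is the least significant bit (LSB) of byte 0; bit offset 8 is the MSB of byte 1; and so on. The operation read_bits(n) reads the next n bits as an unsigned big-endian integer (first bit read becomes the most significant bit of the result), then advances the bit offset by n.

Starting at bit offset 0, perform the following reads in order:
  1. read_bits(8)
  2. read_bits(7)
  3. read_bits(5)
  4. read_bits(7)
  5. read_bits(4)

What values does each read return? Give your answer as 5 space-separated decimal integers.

Read 1: bits[0:8] width=8 -> value=117 (bin 01110101); offset now 8 = byte 1 bit 0; 24 bits remain
Read 2: bits[8:15] width=7 -> value=77 (bin 1001101); offset now 15 = byte 1 bit 7; 17 bits remain
Read 3: bits[15:20] width=5 -> value=22 (bin 10110); offset now 20 = byte 2 bit 4; 12 bits remain
Read 4: bits[20:27] width=7 -> value=63 (bin 0111111); offset now 27 = byte 3 bit 3; 5 bits remain
Read 5: bits[27:31] width=4 -> value=8 (bin 1000); offset now 31 = byte 3 bit 7; 1 bits remain

Answer: 117 77 22 63 8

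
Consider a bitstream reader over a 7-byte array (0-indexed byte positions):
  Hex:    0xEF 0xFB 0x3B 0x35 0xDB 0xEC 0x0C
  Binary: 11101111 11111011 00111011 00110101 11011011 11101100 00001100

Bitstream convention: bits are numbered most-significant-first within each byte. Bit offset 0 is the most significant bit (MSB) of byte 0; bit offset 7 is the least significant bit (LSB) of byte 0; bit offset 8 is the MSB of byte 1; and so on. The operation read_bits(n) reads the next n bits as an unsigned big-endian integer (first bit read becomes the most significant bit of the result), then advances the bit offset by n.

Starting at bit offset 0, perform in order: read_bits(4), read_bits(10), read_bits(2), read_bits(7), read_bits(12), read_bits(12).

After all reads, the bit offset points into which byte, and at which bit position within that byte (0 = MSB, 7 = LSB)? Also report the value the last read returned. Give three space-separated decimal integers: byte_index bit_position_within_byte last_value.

Read 1: bits[0:4] width=4 -> value=14 (bin 1110); offset now 4 = byte 0 bit 4; 52 bits remain
Read 2: bits[4:14] width=10 -> value=1022 (bin 1111111110); offset now 14 = byte 1 bit 6; 42 bits remain
Read 3: bits[14:16] width=2 -> value=3 (bin 11); offset now 16 = byte 2 bit 0; 40 bits remain
Read 4: bits[16:23] width=7 -> value=29 (bin 0011101); offset now 23 = byte 2 bit 7; 33 bits remain
Read 5: bits[23:35] width=12 -> value=2478 (bin 100110101110); offset now 35 = byte 4 bit 3; 21 bits remain
Read 6: bits[35:47] width=12 -> value=3574 (bin 110111110110); offset now 47 = byte 5 bit 7; 9 bits remain

Answer: 5 7 3574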